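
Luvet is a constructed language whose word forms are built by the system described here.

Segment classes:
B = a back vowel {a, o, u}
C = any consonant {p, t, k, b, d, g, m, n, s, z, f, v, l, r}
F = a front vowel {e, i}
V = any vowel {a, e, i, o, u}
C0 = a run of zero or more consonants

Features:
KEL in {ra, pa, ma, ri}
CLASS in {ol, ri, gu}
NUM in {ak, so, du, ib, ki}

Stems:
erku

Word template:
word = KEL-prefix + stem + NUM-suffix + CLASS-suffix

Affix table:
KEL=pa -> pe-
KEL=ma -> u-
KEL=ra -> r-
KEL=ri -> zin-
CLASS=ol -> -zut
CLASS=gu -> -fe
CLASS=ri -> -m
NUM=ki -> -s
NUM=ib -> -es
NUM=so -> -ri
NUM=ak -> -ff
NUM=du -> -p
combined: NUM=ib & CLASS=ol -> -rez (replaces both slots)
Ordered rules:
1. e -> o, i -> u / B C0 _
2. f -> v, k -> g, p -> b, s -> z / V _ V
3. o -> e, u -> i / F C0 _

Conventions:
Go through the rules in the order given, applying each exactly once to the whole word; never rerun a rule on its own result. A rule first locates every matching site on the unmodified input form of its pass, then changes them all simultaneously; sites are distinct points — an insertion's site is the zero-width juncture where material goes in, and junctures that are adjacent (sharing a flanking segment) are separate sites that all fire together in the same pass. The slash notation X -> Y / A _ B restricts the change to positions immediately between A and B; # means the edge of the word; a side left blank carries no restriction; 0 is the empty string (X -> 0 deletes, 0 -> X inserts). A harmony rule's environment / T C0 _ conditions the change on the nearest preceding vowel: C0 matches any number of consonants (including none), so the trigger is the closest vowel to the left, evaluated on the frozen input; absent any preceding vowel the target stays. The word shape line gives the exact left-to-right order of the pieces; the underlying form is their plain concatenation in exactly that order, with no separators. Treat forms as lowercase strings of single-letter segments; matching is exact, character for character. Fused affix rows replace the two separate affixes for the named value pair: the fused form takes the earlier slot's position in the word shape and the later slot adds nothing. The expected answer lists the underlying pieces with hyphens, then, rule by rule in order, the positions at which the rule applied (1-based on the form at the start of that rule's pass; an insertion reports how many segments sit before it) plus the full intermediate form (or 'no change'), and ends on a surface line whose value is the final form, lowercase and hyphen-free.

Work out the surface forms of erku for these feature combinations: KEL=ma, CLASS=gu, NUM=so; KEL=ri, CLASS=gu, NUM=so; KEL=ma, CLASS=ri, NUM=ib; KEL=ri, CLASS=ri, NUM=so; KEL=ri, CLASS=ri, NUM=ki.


cell KEL=ma, CLASS=gu, NUM=so:
underlying: u-erku-ri-fe
1. e -> o, i -> u / B C0 _: fires at position(s) 2, 7: uorkurufe
2. f -> v, k -> g, p -> b, s -> z / V _ V: fires at position(s) 8: uorkuruve
3. o -> e, u -> i / F C0 _: no change
surface: uorkuruve

cell KEL=ri, CLASS=gu, NUM=so:
underlying: zin-erku-ri-fe
1. e -> o, i -> u / B C0 _: fires at position(s) 9: zinerkurufe
2. f -> v, k -> g, p -> b, s -> z / V _ V: fires at position(s) 10: zinerkuruve
3. o -> e, u -> i / F C0 _: fires at position(s) 7: zinerkiruve
surface: zinerkiruve

cell KEL=ma, CLASS=ri, NUM=ib:
underlying: u-erku-es-m
1. e -> o, i -> u / B C0 _: fires at position(s) 2, 6: uorkuosm
2. f -> v, k -> g, p -> b, s -> z / V _ V: no change
3. o -> e, u -> i / F C0 _: no change
surface: uorkuosm

cell KEL=ri, CLASS=ri, NUM=so:
underlying: zin-erku-ri-m
1. e -> o, i -> u / B C0 _: fires at position(s) 9: zinerkurum
2. f -> v, k -> g, p -> b, s -> z / V _ V: no change
3. o -> e, u -> i / F C0 _: fires at position(s) 7: zinerkirum
surface: zinerkirum

cell KEL=ri, CLASS=ri, NUM=ki:
underlying: zin-erku-s-m
1. e -> o, i -> u / B C0 _: no change
2. f -> v, k -> g, p -> b, s -> z / V _ V: no change
3. o -> e, u -> i / F C0 _: fires at position(s) 7: zinerkism
surface: zinerkism


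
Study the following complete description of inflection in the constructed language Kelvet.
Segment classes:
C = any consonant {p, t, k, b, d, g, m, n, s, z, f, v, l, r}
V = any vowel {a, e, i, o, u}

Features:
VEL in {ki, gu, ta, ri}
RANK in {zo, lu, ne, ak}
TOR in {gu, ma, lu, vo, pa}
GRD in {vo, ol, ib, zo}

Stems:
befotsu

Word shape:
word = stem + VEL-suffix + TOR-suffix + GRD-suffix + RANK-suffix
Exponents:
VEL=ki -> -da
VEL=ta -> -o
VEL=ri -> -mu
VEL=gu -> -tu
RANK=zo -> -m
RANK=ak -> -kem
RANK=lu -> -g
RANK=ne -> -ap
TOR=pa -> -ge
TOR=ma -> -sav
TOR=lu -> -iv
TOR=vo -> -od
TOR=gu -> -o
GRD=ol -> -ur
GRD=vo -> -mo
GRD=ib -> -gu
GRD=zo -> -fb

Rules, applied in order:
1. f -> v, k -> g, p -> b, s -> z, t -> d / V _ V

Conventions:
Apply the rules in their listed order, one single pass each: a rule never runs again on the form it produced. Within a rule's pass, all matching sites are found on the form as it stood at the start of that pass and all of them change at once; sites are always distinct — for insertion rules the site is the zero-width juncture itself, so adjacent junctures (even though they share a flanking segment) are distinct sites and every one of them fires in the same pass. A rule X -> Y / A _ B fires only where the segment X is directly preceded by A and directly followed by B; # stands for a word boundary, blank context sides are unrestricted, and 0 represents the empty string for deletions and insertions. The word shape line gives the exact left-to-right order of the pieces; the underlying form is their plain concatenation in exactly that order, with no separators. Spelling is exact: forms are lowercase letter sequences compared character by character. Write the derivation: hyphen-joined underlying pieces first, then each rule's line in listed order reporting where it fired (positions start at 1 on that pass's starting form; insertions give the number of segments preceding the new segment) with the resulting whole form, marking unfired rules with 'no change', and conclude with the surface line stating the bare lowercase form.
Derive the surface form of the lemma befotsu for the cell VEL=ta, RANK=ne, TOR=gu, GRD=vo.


underlying: befotsu-o-o-mo-ap
1. f -> v, k -> g, p -> b, s -> z, t -> d / V _ V: fires at position(s) 3: bevotsuoomoap
surface: bevotsuoomoap


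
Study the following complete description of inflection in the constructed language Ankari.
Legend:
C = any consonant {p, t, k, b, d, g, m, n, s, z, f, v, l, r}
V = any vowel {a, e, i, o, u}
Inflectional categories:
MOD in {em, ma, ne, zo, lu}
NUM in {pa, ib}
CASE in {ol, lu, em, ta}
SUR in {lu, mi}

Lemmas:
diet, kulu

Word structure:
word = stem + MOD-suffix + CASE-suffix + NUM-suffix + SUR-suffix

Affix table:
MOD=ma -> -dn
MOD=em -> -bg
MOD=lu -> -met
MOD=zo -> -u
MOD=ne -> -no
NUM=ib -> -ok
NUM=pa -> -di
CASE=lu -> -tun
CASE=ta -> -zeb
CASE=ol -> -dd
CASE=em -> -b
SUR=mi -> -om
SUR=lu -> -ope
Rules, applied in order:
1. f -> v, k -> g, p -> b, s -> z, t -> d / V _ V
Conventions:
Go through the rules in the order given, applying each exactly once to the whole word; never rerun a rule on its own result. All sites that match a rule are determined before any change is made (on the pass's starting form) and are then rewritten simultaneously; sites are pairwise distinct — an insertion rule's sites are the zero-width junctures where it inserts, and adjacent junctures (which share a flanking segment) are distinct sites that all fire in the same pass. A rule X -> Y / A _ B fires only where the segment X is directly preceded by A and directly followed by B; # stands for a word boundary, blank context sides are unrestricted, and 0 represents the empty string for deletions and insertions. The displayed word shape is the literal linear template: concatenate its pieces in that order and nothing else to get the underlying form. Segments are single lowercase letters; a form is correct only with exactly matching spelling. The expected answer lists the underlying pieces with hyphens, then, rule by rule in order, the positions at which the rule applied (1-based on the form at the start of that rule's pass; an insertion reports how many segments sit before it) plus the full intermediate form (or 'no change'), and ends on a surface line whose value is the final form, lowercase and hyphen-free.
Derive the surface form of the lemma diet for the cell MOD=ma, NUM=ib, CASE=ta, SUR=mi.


underlying: diet-dn-zeb-ok-om
1. f -> v, k -> g, p -> b, s -> z, t -> d / V _ V: fires at position(s) 11: dietdnzebogom
surface: dietdnzebogom


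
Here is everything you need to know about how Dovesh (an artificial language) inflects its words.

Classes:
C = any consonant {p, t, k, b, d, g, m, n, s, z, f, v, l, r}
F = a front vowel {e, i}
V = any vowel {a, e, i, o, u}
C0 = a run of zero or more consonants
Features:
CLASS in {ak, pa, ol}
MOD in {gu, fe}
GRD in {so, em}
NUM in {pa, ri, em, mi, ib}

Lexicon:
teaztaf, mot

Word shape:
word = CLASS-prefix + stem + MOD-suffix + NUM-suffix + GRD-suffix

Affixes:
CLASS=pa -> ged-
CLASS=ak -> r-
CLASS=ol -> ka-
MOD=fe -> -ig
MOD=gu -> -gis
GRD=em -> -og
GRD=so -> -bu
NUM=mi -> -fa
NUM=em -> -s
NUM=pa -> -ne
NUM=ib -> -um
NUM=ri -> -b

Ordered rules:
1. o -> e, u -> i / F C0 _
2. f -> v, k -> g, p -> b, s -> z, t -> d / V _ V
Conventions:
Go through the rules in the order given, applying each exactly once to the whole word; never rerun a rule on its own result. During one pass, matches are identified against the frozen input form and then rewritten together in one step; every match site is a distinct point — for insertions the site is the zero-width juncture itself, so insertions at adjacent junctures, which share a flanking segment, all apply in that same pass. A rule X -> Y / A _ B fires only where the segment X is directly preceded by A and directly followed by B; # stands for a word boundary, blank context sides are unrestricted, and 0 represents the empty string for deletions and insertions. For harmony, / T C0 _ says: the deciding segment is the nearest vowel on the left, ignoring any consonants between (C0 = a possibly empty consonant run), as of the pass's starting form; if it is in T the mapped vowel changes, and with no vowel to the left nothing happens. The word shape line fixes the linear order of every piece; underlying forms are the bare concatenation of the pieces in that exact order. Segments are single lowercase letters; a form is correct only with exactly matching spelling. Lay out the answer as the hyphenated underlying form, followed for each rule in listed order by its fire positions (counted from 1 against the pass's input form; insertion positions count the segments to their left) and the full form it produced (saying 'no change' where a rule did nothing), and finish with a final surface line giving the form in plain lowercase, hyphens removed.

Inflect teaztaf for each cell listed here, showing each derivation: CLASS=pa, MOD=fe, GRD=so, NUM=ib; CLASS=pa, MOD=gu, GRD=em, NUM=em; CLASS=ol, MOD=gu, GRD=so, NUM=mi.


cell CLASS=pa, MOD=fe, GRD=so, NUM=ib:
underlying: ged-teaztaf-ig-um-bu
1. o -> e, u -> i / F C0 _: fires at position(s) 13: gedteaztafigimbu
2. f -> v, k -> g, p -> b, s -> z, t -> d / V _ V: fires at position(s) 10: gedteaztavigimbu
surface: gedteaztavigimbu

cell CLASS=pa, MOD=gu, GRD=em, NUM=em:
underlying: ged-teaztaf-gis-s-og
1. o -> e, u -> i / F C0 _: fires at position(s) 15: gedteaztafgisseg
2. f -> v, k -> g, p -> b, s -> z, t -> d / V _ V: no change
surface: gedteaztafgisseg

cell CLASS=ol, MOD=gu, GRD=so, NUM=mi:
underlying: ka-teaztaf-gis-fa-bu
1. o -> e, u -> i / F C0 _: no change
2. f -> v, k -> g, p -> b, s -> z, t -> d / V _ V: fires at position(s) 3: kadeaztafgisfabu
surface: kadeaztafgisfabu


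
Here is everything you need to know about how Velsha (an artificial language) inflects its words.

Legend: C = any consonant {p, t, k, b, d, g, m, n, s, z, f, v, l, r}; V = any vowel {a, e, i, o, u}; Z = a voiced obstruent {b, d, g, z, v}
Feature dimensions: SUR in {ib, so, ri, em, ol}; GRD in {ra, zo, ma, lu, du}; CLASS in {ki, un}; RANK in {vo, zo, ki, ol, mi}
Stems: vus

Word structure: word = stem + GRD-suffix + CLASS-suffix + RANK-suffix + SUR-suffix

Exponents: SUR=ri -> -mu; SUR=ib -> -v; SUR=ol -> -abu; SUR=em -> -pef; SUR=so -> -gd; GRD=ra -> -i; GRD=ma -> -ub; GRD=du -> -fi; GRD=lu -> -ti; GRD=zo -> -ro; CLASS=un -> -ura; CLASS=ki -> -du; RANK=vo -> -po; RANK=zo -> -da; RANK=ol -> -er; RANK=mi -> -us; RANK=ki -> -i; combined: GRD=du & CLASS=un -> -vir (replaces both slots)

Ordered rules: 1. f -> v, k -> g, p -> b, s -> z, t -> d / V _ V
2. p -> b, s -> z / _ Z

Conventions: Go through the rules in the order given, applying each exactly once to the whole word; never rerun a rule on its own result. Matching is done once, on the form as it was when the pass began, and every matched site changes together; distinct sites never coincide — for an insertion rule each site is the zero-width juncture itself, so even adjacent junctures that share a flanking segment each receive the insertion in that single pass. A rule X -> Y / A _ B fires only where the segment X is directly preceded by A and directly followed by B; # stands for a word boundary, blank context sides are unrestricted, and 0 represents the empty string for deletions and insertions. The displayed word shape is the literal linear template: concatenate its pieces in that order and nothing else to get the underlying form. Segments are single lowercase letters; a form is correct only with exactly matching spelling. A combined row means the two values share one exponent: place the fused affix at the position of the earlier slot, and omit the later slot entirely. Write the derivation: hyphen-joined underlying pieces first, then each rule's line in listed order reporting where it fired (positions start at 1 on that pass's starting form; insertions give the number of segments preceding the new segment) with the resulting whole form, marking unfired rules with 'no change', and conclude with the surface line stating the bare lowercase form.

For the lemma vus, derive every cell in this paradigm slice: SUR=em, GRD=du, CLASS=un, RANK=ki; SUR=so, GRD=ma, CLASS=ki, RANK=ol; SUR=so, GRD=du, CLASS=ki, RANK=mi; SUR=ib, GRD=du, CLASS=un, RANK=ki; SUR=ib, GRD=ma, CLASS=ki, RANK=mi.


cell SUR=em, GRD=du, CLASS=un, RANK=ki:
underlying: vus-vir-i-pef
1. f -> v, k -> g, p -> b, s -> z, t -> d / V _ V: fires at position(s) 8: vusviribef
2. p -> b, s -> z / _ Z: fires at position(s) 3: vuzviribef
surface: vuzviribef

cell SUR=so, GRD=ma, CLASS=ki, RANK=ol:
underlying: vus-ub-du-er-gd
1. f -> v, k -> g, p -> b, s -> z, t -> d / V _ V: fires at position(s) 3: vuzubduergd
2. p -> b, s -> z / _ Z: no change
surface: vuzubduergd

cell SUR=so, GRD=du, CLASS=ki, RANK=mi:
underlying: vus-fi-du-us-gd
1. f -> v, k -> g, p -> b, s -> z, t -> d / V _ V: no change
2. p -> b, s -> z / _ Z: fires at position(s) 9: vusfiduuzgd
surface: vusfiduuzgd

cell SUR=ib, GRD=du, CLASS=un, RANK=ki:
underlying: vus-vir-i-v
1. f -> v, k -> g, p -> b, s -> z, t -> d / V _ V: no change
2. p -> b, s -> z / _ Z: fires at position(s) 3: vuzviriv
surface: vuzviriv

cell SUR=ib, GRD=ma, CLASS=ki, RANK=mi:
underlying: vus-ub-du-us-v
1. f -> v, k -> g, p -> b, s -> z, t -> d / V _ V: fires at position(s) 3: vuzubduusv
2. p -> b, s -> z / _ Z: fires at position(s) 9: vuzubduuzv
surface: vuzubduuzv


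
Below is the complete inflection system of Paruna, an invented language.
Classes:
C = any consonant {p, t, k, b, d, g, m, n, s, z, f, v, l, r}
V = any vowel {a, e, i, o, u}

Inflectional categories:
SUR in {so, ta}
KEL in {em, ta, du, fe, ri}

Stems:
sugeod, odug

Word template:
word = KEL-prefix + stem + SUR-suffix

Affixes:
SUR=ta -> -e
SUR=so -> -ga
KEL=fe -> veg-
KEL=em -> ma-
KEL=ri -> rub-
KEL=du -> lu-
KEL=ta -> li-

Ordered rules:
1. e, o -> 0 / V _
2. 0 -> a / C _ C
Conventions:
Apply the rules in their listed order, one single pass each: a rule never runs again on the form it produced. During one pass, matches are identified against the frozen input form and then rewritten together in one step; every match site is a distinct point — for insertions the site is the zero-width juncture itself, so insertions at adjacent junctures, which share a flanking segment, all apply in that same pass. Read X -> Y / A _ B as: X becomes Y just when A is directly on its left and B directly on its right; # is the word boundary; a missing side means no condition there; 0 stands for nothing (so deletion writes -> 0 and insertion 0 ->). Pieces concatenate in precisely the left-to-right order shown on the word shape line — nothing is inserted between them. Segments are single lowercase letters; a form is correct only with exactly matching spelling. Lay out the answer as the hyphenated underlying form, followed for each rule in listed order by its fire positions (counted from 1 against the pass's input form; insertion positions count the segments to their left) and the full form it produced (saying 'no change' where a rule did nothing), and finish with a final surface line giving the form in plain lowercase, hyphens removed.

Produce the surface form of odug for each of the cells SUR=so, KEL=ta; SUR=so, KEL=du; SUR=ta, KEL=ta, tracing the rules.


cell SUR=so, KEL=ta:
underlying: li-odug-ga
1. e, o -> 0 / V _: fires at position(s) 3: lidugga
2. 0 -> a / C _ C: inserts after position(s) 5: lidugaga
surface: lidugaga

cell SUR=so, KEL=du:
underlying: lu-odug-ga
1. e, o -> 0 / V _: fires at position(s) 3: ludugga
2. 0 -> a / C _ C: inserts after position(s) 5: ludugaga
surface: ludugaga

cell SUR=ta, KEL=ta:
underlying: li-odug-e
1. e, o -> 0 / V _: fires at position(s) 3: liduge
2. 0 -> a / C _ C: no change
surface: liduge


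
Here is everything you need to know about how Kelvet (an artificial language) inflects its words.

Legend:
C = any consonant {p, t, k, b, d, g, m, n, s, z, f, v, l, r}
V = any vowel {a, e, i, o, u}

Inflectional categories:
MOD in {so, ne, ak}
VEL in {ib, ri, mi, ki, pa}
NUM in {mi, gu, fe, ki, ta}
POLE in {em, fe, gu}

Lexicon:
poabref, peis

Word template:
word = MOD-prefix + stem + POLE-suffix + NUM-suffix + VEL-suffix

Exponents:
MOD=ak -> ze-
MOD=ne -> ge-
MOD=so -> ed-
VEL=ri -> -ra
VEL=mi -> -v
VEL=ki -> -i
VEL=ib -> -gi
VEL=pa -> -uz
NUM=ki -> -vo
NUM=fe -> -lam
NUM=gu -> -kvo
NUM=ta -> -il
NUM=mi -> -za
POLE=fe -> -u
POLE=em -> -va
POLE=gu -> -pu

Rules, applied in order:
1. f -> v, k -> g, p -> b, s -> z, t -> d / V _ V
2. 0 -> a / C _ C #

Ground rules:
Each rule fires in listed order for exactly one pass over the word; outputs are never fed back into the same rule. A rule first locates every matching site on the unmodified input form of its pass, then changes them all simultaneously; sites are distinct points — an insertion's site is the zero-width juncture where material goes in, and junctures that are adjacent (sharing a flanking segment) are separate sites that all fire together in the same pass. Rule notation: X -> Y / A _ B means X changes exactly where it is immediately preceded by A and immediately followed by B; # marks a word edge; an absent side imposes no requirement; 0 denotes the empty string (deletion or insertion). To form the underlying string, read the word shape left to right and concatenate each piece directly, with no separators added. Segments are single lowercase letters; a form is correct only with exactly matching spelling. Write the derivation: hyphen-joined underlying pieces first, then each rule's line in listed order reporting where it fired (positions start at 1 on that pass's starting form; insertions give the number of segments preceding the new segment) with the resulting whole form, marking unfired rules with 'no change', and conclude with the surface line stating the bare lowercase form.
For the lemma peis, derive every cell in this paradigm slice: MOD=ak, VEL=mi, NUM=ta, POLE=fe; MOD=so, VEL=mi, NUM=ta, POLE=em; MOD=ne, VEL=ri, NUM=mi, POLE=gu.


cell MOD=ak, VEL=mi, NUM=ta, POLE=fe:
underlying: ze-peis-u-il-v
1. f -> v, k -> g, p -> b, s -> z, t -> d / V _ V: fires at position(s) 3, 6: zebeizuilv
2. 0 -> a / C _ C #: inserts after position(s) 9: zebeizuilav
surface: zebeizuilav

cell MOD=so, VEL=mi, NUM=ta, POLE=em:
underlying: ed-peis-va-il-v
1. f -> v, k -> g, p -> b, s -> z, t -> d / V _ V: no change
2. 0 -> a / C _ C #: inserts after position(s) 10: edpeisvailav
surface: edpeisvailav

cell MOD=ne, VEL=ri, NUM=mi, POLE=gu:
underlying: ge-peis-pu-za-ra
1. f -> v, k -> g, p -> b, s -> z, t -> d / V _ V: fires at position(s) 3: gebeispuzara
2. 0 -> a / C _ C #: no change
surface: gebeispuzara


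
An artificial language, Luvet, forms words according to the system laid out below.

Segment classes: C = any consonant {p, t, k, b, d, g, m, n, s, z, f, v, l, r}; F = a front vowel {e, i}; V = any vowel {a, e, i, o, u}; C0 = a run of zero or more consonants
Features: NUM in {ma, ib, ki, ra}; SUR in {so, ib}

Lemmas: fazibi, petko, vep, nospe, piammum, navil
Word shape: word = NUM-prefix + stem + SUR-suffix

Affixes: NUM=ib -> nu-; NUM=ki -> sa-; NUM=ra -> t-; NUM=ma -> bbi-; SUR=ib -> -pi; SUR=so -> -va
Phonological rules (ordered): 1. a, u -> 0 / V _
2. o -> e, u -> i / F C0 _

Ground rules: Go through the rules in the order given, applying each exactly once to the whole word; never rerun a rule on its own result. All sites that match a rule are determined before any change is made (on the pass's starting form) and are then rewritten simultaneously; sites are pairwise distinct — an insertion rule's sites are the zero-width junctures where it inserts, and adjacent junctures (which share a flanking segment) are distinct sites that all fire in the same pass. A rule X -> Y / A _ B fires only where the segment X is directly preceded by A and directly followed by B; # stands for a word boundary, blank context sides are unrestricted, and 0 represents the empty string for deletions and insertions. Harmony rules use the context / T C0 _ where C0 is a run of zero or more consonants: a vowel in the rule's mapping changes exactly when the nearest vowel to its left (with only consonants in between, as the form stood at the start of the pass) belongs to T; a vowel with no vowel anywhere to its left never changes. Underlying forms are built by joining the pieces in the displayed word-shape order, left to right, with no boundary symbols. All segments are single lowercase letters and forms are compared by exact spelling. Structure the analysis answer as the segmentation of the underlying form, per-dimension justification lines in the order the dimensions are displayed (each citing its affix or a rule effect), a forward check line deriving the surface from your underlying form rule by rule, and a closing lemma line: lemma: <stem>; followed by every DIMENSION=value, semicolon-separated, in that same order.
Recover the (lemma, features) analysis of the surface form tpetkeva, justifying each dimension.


underlying: t-petko-va
NUM=ra - signalled by the affix t-
SUR=so - signalled by the affix -va
check: tpetkova -> tpetkova -> tpetkeva
lemma: petko; NUM=ra; SUR=so


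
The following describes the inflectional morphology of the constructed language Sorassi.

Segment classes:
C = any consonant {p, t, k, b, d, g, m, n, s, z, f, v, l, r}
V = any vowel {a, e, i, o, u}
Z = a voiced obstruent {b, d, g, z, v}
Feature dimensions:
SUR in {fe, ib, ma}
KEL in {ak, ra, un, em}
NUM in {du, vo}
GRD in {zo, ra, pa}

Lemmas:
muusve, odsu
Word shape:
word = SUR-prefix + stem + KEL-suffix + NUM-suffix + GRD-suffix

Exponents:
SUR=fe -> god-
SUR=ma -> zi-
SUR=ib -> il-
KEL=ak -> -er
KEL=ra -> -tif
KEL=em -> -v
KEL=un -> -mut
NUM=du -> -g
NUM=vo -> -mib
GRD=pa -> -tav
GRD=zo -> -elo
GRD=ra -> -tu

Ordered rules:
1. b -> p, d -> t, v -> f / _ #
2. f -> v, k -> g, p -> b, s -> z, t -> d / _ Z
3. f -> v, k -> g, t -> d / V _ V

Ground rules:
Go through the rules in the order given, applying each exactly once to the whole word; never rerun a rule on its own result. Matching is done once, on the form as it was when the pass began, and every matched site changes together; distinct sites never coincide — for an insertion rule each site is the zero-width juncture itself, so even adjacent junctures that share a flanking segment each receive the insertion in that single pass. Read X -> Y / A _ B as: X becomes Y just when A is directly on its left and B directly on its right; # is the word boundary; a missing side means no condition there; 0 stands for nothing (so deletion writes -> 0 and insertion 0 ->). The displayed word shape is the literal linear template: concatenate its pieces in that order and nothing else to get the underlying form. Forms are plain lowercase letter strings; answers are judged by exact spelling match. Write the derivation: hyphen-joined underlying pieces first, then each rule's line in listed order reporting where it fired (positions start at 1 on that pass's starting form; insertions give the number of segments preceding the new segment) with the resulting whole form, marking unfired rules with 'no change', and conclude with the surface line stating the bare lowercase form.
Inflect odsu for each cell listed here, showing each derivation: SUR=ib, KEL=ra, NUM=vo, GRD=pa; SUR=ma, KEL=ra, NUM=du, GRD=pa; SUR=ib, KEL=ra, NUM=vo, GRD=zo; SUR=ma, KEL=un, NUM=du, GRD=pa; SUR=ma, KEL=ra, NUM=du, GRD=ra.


cell SUR=ib, KEL=ra, NUM=vo, GRD=pa:
underlying: il-odsu-tif-mib-tav
1. b -> p, d -> t, v -> f / _ #: fires at position(s) 15: ilodsutifmibtaf
2. f -> v, k -> g, p -> b, s -> z, t -> d / _ Z: no change
3. f -> v, k -> g, t -> d / V _ V: fires at position(s) 7: ilodsudifmibtaf
surface: ilodsudifmibtaf

cell SUR=ma, KEL=ra, NUM=du, GRD=pa:
underlying: zi-odsu-tif-g-tav
1. b -> p, d -> t, v -> f / _ #: fires at position(s) 13: ziodsutifgtaf
2. f -> v, k -> g, p -> b, s -> z, t -> d / _ Z: fires at position(s) 9: ziodsutivgtaf
3. f -> v, k -> g, t -> d / V _ V: fires at position(s) 7: ziodsudivgtaf
surface: ziodsudivgtaf

cell SUR=ib, KEL=ra, NUM=vo, GRD=zo:
underlying: il-odsu-tif-mib-elo
1. b -> p, d -> t, v -> f / _ #: no change
2. f -> v, k -> g, p -> b, s -> z, t -> d / _ Z: no change
3. f -> v, k -> g, t -> d / V _ V: fires at position(s) 7: ilodsudifmibelo
surface: ilodsudifmibelo

cell SUR=ma, KEL=un, NUM=du, GRD=pa:
underlying: zi-odsu-mut-g-tav
1. b -> p, d -> t, v -> f / _ #: fires at position(s) 13: ziodsumutgtaf
2. f -> v, k -> g, p -> b, s -> z, t -> d / _ Z: fires at position(s) 9: ziodsumudgtaf
3. f -> v, k -> g, t -> d / V _ V: no change
surface: ziodsumudgtaf

cell SUR=ma, KEL=ra, NUM=du, GRD=ra:
underlying: zi-odsu-tif-g-tu
1. b -> p, d -> t, v -> f / _ #: no change
2. f -> v, k -> g, p -> b, s -> z, t -> d / _ Z: fires at position(s) 9: ziodsutivgtu
3. f -> v, k -> g, t -> d / V _ V: fires at position(s) 7: ziodsudivgtu
surface: ziodsudivgtu


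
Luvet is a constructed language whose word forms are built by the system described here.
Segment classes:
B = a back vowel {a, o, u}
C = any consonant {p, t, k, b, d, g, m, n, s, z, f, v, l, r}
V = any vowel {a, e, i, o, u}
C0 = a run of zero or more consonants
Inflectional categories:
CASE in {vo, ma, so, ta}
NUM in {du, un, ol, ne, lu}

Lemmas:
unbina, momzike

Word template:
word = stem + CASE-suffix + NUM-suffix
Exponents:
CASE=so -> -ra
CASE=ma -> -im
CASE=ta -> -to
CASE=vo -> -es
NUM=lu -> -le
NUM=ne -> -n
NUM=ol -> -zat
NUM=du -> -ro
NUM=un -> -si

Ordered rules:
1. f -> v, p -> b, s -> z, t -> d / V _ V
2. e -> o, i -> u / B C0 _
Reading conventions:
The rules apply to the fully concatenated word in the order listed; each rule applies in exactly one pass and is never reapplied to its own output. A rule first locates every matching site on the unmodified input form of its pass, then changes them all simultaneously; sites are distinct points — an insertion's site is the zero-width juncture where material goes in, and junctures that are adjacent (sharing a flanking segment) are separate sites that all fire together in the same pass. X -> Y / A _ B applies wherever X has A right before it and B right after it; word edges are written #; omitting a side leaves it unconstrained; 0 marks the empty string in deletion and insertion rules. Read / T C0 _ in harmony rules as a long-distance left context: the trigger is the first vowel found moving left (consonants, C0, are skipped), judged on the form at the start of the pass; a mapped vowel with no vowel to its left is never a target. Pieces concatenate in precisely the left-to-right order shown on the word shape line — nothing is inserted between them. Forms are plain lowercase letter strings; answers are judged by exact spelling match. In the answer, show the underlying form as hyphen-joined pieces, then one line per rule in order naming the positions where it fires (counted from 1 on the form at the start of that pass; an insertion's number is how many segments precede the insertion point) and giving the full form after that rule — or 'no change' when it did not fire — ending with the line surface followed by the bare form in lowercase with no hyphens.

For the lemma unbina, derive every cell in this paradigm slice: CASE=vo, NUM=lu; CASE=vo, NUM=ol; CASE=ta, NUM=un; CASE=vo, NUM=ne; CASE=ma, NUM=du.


cell CASE=vo, NUM=lu:
underlying: unbina-es-le
1. f -> v, p -> b, s -> z, t -> d / V _ V: no change
2. e -> o, i -> u / B C0 _: fires at position(s) 4, 7: unbunaosle
surface: unbunaosle

cell CASE=vo, NUM=ol:
underlying: unbina-es-zat
1. f -> v, p -> b, s -> z, t -> d / V _ V: no change
2. e -> o, i -> u / B C0 _: fires at position(s) 4, 7: unbunaoszat
surface: unbunaoszat

cell CASE=ta, NUM=un:
underlying: unbina-to-si
1. f -> v, p -> b, s -> z, t -> d / V _ V: fires at position(s) 7, 9: unbinadozi
2. e -> o, i -> u / B C0 _: fires at position(s) 4, 10: unbunadozu
surface: unbunadozu

cell CASE=vo, NUM=ne:
underlying: unbina-es-n
1. f -> v, p -> b, s -> z, t -> d / V _ V: no change
2. e -> o, i -> u / B C0 _: fires at position(s) 4, 7: unbunaosn
surface: unbunaosn

cell CASE=ma, NUM=du:
underlying: unbina-im-ro
1. f -> v, p -> b, s -> z, t -> d / V _ V: no change
2. e -> o, i -> u / B C0 _: fires at position(s) 4, 7: unbunaumro
surface: unbunaumro


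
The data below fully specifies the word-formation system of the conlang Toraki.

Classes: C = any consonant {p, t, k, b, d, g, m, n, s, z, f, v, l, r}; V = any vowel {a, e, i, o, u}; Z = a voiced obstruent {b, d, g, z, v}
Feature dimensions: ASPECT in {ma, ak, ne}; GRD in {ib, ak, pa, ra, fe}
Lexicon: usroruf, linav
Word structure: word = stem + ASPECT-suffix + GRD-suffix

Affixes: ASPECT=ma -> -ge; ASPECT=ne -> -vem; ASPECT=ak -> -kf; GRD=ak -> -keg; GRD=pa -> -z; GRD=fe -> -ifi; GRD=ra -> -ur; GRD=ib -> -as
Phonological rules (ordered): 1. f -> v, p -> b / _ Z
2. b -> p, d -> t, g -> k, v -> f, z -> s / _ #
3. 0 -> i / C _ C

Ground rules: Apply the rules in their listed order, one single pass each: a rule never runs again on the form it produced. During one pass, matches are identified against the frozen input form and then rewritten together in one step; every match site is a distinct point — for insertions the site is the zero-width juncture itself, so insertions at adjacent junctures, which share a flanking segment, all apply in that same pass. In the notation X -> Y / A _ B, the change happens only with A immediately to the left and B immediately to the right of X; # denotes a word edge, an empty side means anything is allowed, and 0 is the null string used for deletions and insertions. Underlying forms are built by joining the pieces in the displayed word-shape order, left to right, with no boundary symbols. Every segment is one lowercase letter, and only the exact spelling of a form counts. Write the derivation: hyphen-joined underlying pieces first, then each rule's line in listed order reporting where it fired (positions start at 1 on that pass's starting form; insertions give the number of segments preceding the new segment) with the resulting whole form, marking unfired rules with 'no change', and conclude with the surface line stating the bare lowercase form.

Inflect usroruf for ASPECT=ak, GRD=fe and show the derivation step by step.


underlying: usroruf-kf-ifi
1. f -> v, p -> b / _ Z: no change
2. b -> p, d -> t, g -> k, v -> f, z -> s / _ #: no change
3. 0 -> i / C _ C: inserts after position(s) 2, 7, 8: usirorufikififi
surface: usirorufikififi


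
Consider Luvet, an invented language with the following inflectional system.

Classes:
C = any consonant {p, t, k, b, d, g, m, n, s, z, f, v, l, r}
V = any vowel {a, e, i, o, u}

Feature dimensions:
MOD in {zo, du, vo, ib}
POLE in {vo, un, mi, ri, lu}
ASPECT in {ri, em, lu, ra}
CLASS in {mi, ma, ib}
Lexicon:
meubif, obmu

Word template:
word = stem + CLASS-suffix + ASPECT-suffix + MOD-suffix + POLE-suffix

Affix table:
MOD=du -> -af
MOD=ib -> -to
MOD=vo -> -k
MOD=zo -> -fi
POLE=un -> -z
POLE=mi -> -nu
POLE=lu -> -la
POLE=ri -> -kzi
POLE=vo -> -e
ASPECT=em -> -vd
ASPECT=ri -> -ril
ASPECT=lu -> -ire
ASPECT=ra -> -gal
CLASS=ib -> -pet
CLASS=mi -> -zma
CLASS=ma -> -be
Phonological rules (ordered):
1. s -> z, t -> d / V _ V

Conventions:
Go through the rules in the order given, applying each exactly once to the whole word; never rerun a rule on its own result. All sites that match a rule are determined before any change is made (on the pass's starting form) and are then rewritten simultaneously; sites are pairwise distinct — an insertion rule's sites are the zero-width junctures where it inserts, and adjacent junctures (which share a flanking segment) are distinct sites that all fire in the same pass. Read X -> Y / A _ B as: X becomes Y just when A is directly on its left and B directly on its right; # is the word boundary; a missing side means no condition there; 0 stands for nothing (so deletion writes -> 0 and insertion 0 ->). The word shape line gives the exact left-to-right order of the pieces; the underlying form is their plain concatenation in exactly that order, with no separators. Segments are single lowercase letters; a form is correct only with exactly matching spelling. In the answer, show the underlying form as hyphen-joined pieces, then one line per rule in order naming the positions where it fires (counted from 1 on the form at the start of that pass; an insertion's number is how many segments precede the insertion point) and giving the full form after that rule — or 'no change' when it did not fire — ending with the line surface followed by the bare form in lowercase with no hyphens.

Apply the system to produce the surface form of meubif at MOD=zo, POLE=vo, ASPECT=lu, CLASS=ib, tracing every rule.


underlying: meubif-pet-ire-fi-e
1. s -> z, t -> d / V _ V: fires at position(s) 9: meubifpedirefie
surface: meubifpedirefie


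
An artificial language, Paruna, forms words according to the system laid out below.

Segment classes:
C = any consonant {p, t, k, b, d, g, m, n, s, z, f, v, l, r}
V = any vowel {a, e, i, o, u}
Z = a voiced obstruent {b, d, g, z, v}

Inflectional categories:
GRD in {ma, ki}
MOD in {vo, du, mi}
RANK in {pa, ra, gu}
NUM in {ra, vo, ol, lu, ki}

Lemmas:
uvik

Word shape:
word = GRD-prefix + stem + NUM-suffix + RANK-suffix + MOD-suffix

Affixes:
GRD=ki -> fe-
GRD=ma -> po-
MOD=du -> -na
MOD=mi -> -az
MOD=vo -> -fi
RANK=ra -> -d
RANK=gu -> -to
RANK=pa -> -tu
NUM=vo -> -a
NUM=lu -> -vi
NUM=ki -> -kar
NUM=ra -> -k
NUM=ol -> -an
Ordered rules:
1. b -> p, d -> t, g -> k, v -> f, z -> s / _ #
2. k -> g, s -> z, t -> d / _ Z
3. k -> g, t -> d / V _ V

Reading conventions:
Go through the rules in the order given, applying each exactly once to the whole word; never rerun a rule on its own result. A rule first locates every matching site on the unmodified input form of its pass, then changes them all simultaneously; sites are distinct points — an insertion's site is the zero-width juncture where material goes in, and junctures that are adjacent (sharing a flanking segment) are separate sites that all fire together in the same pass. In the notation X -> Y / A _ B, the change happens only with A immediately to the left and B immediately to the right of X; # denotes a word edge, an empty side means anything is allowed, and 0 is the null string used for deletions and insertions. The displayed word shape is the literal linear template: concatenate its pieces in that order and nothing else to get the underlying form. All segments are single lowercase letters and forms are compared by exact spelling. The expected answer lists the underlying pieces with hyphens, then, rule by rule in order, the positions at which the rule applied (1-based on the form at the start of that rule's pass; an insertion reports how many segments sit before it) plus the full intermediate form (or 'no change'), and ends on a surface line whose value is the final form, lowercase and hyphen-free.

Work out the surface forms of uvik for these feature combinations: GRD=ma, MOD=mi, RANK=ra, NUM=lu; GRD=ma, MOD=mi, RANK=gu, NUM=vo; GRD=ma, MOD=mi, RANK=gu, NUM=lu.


cell GRD=ma, MOD=mi, RANK=ra, NUM=lu:
underlying: po-uvik-vi-d-az
1. b -> p, d -> t, g -> k, v -> f, z -> s / _ #: fires at position(s) 11: pouvikvidas
2. k -> g, s -> z, t -> d / _ Z: fires at position(s) 6: pouvigvidas
3. k -> g, t -> d / V _ V: no change
surface: pouvigvidas

cell GRD=ma, MOD=mi, RANK=gu, NUM=vo:
underlying: po-uvik-a-to-az
1. b -> p, d -> t, g -> k, v -> f, z -> s / _ #: fires at position(s) 11: pouvikatoas
2. k -> g, s -> z, t -> d / _ Z: no change
3. k -> g, t -> d / V _ V: fires at position(s) 6, 8: pouvigadoas
surface: pouvigadoas

cell GRD=ma, MOD=mi, RANK=gu, NUM=lu:
underlying: po-uvik-vi-to-az
1. b -> p, d -> t, g -> k, v -> f, z -> s / _ #: fires at position(s) 12: pouvikvitoas
2. k -> g, s -> z, t -> d / _ Z: fires at position(s) 6: pouvigvitoas
3. k -> g, t -> d / V _ V: fires at position(s) 9: pouvigvidoas
surface: pouvigvidoas


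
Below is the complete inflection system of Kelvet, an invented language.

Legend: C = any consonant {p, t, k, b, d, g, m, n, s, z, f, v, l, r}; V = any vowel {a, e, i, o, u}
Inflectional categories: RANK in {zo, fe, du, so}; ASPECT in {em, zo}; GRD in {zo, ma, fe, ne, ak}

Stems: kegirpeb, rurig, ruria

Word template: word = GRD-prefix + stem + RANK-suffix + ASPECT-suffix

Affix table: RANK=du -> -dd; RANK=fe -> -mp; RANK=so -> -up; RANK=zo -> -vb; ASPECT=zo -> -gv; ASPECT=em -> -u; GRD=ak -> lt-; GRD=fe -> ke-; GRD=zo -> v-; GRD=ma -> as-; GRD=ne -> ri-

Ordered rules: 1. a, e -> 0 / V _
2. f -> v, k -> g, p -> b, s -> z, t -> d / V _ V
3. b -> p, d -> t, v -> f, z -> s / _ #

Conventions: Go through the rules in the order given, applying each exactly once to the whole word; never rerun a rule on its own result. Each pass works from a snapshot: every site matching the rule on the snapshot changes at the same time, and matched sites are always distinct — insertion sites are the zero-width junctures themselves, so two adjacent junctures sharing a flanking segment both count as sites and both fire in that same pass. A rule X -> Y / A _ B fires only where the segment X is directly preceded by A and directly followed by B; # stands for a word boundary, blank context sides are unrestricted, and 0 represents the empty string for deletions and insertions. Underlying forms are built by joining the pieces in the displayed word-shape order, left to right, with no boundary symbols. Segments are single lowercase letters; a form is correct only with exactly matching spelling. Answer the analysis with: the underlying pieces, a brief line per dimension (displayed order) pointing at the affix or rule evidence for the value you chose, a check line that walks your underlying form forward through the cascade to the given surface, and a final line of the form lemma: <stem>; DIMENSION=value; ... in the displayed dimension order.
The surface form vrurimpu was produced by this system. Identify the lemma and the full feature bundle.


underlying: v-ruria-mp-u
RANK=fe - signalled by the affix -mp
ASPECT=em - signalled by the affix -u
GRD=zo - signalled by the affix v-
check: vruriampu -> vrurimpu -> vrurimpu -> vrurimpu
lemma: ruria; RANK=fe; ASPECT=em; GRD=zo


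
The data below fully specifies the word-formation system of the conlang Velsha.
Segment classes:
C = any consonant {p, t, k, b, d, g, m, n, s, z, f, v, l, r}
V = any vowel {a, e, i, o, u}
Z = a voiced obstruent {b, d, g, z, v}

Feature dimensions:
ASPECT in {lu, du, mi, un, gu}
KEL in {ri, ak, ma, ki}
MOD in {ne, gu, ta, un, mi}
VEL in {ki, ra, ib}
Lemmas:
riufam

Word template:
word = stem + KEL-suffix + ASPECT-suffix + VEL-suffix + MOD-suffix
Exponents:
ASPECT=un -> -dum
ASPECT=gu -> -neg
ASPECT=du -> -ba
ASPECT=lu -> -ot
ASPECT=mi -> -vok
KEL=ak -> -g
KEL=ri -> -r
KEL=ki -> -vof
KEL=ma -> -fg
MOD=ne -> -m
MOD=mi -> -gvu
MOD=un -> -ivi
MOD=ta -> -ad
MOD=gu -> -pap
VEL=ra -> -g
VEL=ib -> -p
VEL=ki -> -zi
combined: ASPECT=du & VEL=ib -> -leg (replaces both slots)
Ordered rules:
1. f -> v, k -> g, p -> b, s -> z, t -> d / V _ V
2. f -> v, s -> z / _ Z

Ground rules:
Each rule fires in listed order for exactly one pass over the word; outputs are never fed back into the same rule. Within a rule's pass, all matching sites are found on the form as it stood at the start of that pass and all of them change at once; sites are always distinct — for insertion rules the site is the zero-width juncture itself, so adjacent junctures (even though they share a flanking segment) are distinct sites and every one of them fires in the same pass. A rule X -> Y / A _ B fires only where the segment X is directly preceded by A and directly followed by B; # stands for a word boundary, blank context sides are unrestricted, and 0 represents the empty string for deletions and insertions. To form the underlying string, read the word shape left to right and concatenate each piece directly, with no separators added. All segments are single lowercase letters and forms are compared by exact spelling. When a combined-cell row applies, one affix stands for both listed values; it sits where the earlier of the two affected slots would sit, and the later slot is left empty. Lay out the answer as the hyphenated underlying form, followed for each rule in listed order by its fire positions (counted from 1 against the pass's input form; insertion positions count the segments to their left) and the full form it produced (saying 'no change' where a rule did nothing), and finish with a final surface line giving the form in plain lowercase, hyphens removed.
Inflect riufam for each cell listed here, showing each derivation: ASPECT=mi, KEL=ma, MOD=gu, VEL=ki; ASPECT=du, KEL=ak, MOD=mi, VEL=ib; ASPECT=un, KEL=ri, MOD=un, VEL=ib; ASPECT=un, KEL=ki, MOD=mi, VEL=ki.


cell ASPECT=mi, KEL=ma, MOD=gu, VEL=ki:
underlying: riufam-fg-vok-zi-pap
1. f -> v, k -> g, p -> b, s -> z, t -> d / V _ V: fires at position(s) 4, 14: riuvamfgvokzibap
2. f -> v, s -> z / _ Z: fires at position(s) 7: riuvamvgvokzibap
surface: riuvamvgvokzibap

cell ASPECT=du, KEL=ak, MOD=mi, VEL=ib:
underlying: riufam-g-leg-gvu
1. f -> v, k -> g, p -> b, s -> z, t -> d / V _ V: fires at position(s) 4: riuvamgleggvu
2. f -> v, s -> z / _ Z: no change
surface: riuvamgleggvu

cell ASPECT=un, KEL=ri, MOD=un, VEL=ib:
underlying: riufam-r-dum-p-ivi
1. f -> v, k -> g, p -> b, s -> z, t -> d / V _ V: fires at position(s) 4: riuvamrdumpivi
2. f -> v, s -> z / _ Z: no change
surface: riuvamrdumpivi

cell ASPECT=un, KEL=ki, MOD=mi, VEL=ki:
underlying: riufam-vof-dum-zi-gvu
1. f -> v, k -> g, p -> b, s -> z, t -> d / V _ V: fires at position(s) 4: riuvamvofdumzigvu
2. f -> v, s -> z / _ Z: fires at position(s) 9: riuvamvovdumzigvu
surface: riuvamvovdumzigvu
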